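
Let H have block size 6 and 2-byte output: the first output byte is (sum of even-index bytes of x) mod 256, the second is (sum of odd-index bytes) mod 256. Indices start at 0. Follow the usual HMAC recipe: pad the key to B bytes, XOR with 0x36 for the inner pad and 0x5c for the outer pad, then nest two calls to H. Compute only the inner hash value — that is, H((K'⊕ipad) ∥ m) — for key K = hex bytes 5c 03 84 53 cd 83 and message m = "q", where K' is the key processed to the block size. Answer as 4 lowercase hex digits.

884f

Key hex bytes 5c 03 84 53 cd 83 is exactly B = 6 bytes: K' = 5c 03 84 53 cd 83.
K' ⊕ ipad = 6a 35 b2 65 fb b5.
Inner input = 6a 35 b2 65 fb b5 ∥ 71.
Inner hash: even-index sum = 648 mod 256 = 136; odd-index sum = 335 mod 256 = 79 → 88 4f.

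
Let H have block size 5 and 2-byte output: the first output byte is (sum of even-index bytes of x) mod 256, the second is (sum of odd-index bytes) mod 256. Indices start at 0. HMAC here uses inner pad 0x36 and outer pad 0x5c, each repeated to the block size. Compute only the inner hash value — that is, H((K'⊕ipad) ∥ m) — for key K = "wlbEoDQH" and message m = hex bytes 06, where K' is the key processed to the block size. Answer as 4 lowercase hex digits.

Key "wlbEoDQH" = 77 6c 62 45 6f 44 51 48 is 8 bytes > B = 5, so hash it first: H(key) = 99 3d, then zero-pad to 5 bytes: K' = 99 3d 00 00 00.
K' ⊕ ipad = af 0b 36 36 36.
Inner input = af 0b 36 36 36 ∥ 06.
Inner hash: even-index sum = 283 mod 256 = 27; odd-index sum = 71 mod 256 = 71 → 1b 47.

1b47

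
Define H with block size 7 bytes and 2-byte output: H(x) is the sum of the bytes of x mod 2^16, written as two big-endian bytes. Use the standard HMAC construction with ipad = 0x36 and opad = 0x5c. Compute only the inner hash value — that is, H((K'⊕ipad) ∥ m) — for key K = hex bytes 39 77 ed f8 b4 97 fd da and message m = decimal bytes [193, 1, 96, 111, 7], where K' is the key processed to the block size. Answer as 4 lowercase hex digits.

Key hex bytes 39 77 ed f8 b4 97 fd da is 8 bytes > B = 7, so hash it first: H(key) = 05 b7, then zero-pad to 7 bytes: K' = 05 b7 00 00 00 00 00.
K' ⊕ ipad = 33 81 36 36 36 36 36.
Inner input = 33 81 36 36 36 36 36 ∥ c1 01 60 6f 07.
Inner hash: sum = 51+129+54+54+54+54+54+193+1+96+111+7 = 858 → 03 5a.

035a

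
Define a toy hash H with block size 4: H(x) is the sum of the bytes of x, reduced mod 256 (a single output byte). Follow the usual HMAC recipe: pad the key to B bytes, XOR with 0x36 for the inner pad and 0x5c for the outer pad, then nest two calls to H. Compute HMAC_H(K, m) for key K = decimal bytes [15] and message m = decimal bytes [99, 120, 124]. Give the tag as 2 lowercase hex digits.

99

Key decimal bytes [15] = 0f is 1 byte ≤ B = 4; zero-pad to 4 bytes: K' = 0f 00 00 00.
K' ⊕ ipad = 39 36 36 36.  K' ⊕ opad = 53 5c 5c 5c.
Inner input = (K'⊕ipad) ∥ m = 39 36 36 36 ∥ 63 78 7c.
Inner hash: sum = 57+54+54+54+99+120+124 = 562; mod 256 = 50 → 32.
Outer input = (K'⊕opad) ∥ inner = 53 5c 5c 5c ∥ 32.
Outer hash (tag): sum = 83+92+92+92+50 = 409; mod 256 = 153 → 99.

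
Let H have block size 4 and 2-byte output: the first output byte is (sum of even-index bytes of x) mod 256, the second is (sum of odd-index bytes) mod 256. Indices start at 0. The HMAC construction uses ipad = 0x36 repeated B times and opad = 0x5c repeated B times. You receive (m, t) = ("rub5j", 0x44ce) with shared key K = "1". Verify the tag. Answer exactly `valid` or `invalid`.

Key "1" = 31 is 1 byte ≤ B = 4; zero-pad to 4 bytes: K' = 31 00 00 00.
K' ⊕ ipad = 07 36 36 36; K' ⊕ opad = 6d 5c 5c 5c.
Inner hash: even-index sum = 379 mod 256 = 123; odd-index sum = 278 mod 256 = 22 → 7b 16.
Outer hash (recomputed tag): even-index sum = 324 mod 256 = 68; odd-index sum = 206 mod 256 = 206 → 44 ce.
Recomputed tag = 44ce; claimed = 44ce → match.

valid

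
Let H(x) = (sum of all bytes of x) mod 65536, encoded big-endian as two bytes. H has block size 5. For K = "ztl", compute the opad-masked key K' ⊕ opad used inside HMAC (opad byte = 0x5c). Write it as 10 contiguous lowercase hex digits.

2628305c5c

Key "ztl" = 7a 74 6c is 3 bytes ≤ B = 5; zero-pad to 5 bytes: K' = 7a 74 6c 00 00.
XOR each byte with 0x5c: 7a⊕5c=26, 74⊕5c=28, 6c⊕5c=30, 00⊕5c=5c, 00⊕5c=5c.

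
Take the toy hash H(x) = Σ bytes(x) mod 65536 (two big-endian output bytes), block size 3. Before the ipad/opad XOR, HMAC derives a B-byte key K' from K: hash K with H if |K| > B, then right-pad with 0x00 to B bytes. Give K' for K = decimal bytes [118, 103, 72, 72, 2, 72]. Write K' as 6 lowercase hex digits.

|K| = 6 > B = 3, so first hash the key.
H(K): sum = 118+103+72+72+2+72 = 439 → 01 b7.
Zero-pad H(K) = 01 b7 to 3 bytes: K' = 01 b7 00.

01b700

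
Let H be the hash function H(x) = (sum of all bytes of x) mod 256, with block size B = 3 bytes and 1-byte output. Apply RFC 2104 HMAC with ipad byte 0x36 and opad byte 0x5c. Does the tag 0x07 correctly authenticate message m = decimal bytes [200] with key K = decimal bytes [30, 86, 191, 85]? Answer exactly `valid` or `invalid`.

invalid

Key decimal bytes [30, 86, 191, 85] = 1e 56 bf 55 is 4 bytes > B = 3, so hash it first: H(key) = 88, then zero-pad to 3 bytes: K' = 88 00 00.
K' ⊕ ipad = be 36 36; K' ⊕ opad = d4 5c 5c.
Inner hash: sum = 190+54+54+200 = 498; mod 256 = 242 → f2.
Outer hash (recomputed tag): sum = 212+92+92+242 = 638; mod 256 = 126 → 7e.
Recomputed tag = 7e; claimed = 07 → mismatch.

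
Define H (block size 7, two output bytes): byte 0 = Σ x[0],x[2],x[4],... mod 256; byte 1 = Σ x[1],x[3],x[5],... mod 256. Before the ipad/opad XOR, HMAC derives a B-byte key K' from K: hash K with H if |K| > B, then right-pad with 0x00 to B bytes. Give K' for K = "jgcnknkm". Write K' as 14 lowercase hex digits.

a3b00000000000

|K| = 8 > B = 7, so first hash the key.
H(K): even-index sum = 419 mod 256 = 163; odd-index sum = 432 mod 256 = 176 → a3 b0.
Zero-pad H(K) = a3 b0 to 7 bytes: K' = a3 b0 00 00 00 00 00.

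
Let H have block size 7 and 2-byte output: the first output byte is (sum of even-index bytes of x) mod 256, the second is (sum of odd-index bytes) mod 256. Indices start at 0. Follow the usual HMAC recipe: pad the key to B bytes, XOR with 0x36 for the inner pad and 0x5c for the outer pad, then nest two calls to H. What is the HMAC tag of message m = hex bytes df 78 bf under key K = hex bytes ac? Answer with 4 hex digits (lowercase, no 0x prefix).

Key hex bytes ac is 1 byte ≤ B = 7; zero-pad to 7 bytes: K' = ac 00 00 00 00 00 00.
K' ⊕ ipad = 9a 36 36 36 36 36 36.  K' ⊕ opad = f0 5c 5c 5c 5c 5c 5c.
Inner input = (K'⊕ipad) ∥ m = 9a 36 36 36 36 36 36 ∥ df 78 bf.
Inner hash: even-index sum = 436 mod 256 = 180; odd-index sum = 576 mod 256 = 64 → b4 40.
Outer input = (K'⊕opad) ∥ inner = f0 5c 5c 5c 5c 5c 5c ∥ b4 40.
Outer hash (tag): even-index sum = 580 mod 256 = 68; odd-index sum = 456 mod 256 = 200 → 44 c8.

44c8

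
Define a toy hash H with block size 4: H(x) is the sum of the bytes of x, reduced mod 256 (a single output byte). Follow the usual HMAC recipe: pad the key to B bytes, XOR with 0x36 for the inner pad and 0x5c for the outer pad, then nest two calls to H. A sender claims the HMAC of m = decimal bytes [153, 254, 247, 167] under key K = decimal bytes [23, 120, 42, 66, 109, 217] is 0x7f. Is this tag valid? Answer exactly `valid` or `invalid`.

valid

Key decimal bytes [23, 120, 42, 66, 109, 217] = 17 78 2a 42 6d d9 is 6 bytes > B = 4, so hash it first: H(key) = 41, then zero-pad to 4 bytes: K' = 41 00 00 00.
K' ⊕ ipad = 77 36 36 36; K' ⊕ opad = 1d 5c 5c 5c.
Inner hash: sum = 119+54+54+54+153+254+247+167 = 1102; mod 256 = 78 → 4e.
Outer hash (recomputed tag): sum = 29+92+92+92+78 = 383; mod 256 = 127 → 7f.
Recomputed tag = 7f; claimed = 7f → match.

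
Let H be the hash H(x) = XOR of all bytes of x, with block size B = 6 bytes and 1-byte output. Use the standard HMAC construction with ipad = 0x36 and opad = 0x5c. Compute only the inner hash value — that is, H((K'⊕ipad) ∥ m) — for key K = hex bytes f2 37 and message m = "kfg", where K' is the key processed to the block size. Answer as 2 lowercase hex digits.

Key hex bytes f2 37 is 2 bytes ≤ B = 6; zero-pad to 6 bytes: K' = f2 37 00 00 00 00.
K' ⊕ ipad = c4 01 36 36 36 36.
Inner input = c4 01 36 36 36 36 ∥ 6b 66 67.
Inner hash: XOR c4⊕01⊕36⊕36⊕36⊕36⊕6b⊕66⊕67 = af.

af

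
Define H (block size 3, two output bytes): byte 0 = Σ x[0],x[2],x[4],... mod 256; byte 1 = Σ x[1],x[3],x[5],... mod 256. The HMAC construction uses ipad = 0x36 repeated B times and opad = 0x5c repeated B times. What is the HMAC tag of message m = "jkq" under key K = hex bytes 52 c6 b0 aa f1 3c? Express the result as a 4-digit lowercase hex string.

Key hex bytes 52 c6 b0 aa f1 3c is 6 bytes > B = 3, so hash it first: H(key) = f3 ac, then zero-pad to 3 bytes: K' = f3 ac 00.
K' ⊕ ipad = c5 9a 36.  K' ⊕ opad = af f0 5c.
Inner input = (K'⊕ipad) ∥ m = c5 9a 36 ∥ 6a 6b 71.
Inner hash: even-index sum = 358 mod 256 = 102; odd-index sum = 373 mod 256 = 117 → 66 75.
Outer input = (K'⊕opad) ∥ inner = af f0 5c ∥ 66 75.
Outer hash (tag): even-index sum = 384 mod 256 = 128; odd-index sum = 342 mod 256 = 86 → 80 56.

8056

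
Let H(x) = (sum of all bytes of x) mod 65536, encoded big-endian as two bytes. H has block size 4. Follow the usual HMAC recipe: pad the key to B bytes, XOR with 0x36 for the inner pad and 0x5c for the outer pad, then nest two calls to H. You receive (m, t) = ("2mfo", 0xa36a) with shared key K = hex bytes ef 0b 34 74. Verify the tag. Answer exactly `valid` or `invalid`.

invalid

Key hex bytes ef 0b 34 74 is exactly B = 4 bytes: K' = ef 0b 34 74.
K' ⊕ ipad = d9 3d 02 42; K' ⊕ opad = b3 57 68 28.
Inner hash: sum = 217+61+2+66+50+109+102+111 = 718 → 02 ce.
Outer hash (recomputed tag): sum = 179+87+104+40+2+206 = 618 → 02 6a.
Recomputed tag = 026a; claimed = a36a → mismatch.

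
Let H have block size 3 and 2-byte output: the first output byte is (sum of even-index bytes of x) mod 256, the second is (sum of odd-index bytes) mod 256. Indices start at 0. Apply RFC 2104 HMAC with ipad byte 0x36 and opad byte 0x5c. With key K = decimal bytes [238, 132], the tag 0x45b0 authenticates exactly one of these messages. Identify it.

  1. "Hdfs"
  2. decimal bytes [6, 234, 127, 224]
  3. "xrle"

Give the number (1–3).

Key decimal bytes [238, 132] = ee 84 is 2 bytes ≤ B = 3; zero-pad to 3 bytes: K' = ee 84 00.
K' ⊕ ipad = d8 b2 36; K' ⊕ opad = b2 d8 5c.
m1: inner = H(d8 b2 36 48 64 66 73) = e5 60; tag = H(b2 d8 5c e5 60) = 6ebd
m2: inner = H(d8 b2 36 06 ea 7f e0) = d8 37; tag = H(b2 d8 5c d8 37) = 45b0 ← matches
m3: inner = H(d8 b2 36 78 72 6c 65) = e5 96; tag = H(b2 d8 5c e5 96) = a4bd

2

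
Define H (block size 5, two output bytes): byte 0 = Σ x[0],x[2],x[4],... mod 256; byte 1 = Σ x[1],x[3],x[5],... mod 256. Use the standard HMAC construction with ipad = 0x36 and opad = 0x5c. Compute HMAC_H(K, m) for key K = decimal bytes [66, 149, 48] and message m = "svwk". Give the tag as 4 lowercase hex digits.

a9b6

Key decimal bytes [66, 149, 48] = 42 95 30 is 3 bytes ≤ B = 5; zero-pad to 5 bytes: K' = 42 95 30 00 00.
K' ⊕ ipad = 74 a3 06 36 36.  K' ⊕ opad = 1e c9 6c 5c 5c.
Inner input = (K'⊕ipad) ∥ m = 74 a3 06 36 36 ∥ 73 76 77 6b.
Inner hash: even-index sum = 401 mod 256 = 145; odd-index sum = 451 mod 256 = 195 → 91 c3.
Outer input = (K'⊕opad) ∥ inner = 1e c9 6c 5c 5c ∥ 91 c3.
Outer hash (tag): even-index sum = 425 mod 256 = 169; odd-index sum = 438 mod 256 = 182 → a9 b6.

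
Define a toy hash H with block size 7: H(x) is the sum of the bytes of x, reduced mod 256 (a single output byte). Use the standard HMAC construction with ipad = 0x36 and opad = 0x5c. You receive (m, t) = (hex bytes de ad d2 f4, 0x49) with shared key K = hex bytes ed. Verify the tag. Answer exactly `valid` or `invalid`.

valid

Key hex bytes ed is 1 byte ≤ B = 7; zero-pad to 7 bytes: K' = ed 00 00 00 00 00 00.
K' ⊕ ipad = db 36 36 36 36 36 36; K' ⊕ opad = b1 5c 5c 5c 5c 5c 5c.
Inner hash: sum = 219+54+54+54+54+54+54+222+173+210+244 = 1392; mod 256 = 112 → 70.
Outer hash (recomputed tag): sum = 177+92+92+92+92+92+92+112 = 841; mod 256 = 73 → 49.
Recomputed tag = 49; claimed = 49 → match.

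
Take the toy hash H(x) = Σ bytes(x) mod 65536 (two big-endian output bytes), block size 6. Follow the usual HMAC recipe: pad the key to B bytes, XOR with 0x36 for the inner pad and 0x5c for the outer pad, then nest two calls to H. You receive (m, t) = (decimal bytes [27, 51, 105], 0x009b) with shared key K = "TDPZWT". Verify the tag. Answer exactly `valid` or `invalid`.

Key "TDPZWT" = 54 44 50 5a 57 54 is exactly B = 6 bytes: K' = 54 44 50 5a 57 54.
K' ⊕ ipad = 62 72 66 6c 61 62; K' ⊕ opad = 08 18 0c 06 0b 08.
Inner hash: sum = 98+114+102+108+97+98+27+51+105 = 800 → 03 20.
Outer hash (recomputed tag): sum = 8+24+12+6+11+8+3+32 = 104 → 00 68.
Recomputed tag = 0068; claimed = 009b → mismatch.

invalid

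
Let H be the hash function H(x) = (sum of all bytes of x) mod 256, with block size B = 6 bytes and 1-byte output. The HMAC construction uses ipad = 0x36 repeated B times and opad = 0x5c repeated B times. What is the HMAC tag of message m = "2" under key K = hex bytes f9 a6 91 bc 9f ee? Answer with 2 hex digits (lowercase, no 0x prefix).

Key hex bytes f9 a6 91 bc 9f ee is exactly B = 6 bytes: K' = f9 a6 91 bc 9f ee.
K' ⊕ ipad = cf 90 a7 8a a9 d8.  K' ⊕ opad = a5 fa cd e0 c3 b2.
Inner input = (K'⊕ipad) ∥ m = cf 90 a7 8a a9 d8 ∥ 32.
Inner hash: sum = 207+144+167+138+169+216+50 = 1091; mod 256 = 67 → 43.
Outer input = (K'⊕opad) ∥ inner = a5 fa cd e0 c3 b2 ∥ 43.
Outer hash (tag): sum = 165+250+205+224+195+178+67 = 1284; mod 256 = 4 → 04.

04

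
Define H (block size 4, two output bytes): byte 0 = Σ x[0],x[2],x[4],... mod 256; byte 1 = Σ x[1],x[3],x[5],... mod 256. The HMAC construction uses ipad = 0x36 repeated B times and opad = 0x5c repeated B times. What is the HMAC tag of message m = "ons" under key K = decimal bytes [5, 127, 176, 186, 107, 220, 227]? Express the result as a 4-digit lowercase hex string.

086c

Key decimal bytes [5, 127, 176, 186, 107, 220, 227] = 05 7f b0 ba 6b dc e3 is 7 bytes > B = 4, so hash it first: H(key) = 03 15, then zero-pad to 4 bytes: K' = 03 15 00 00.
K' ⊕ ipad = 35 23 36 36.  K' ⊕ opad = 5f 49 5c 5c.
Inner input = (K'⊕ipad) ∥ m = 35 23 36 36 ∥ 6f 6e 73.
Inner hash: even-index sum = 333 mod 256 = 77; odd-index sum = 199 mod 256 = 199 → 4d c7.
Outer input = (K'⊕opad) ∥ inner = 5f 49 5c 5c ∥ 4d c7.
Outer hash (tag): even-index sum = 264 mod 256 = 8; odd-index sum = 364 mod 256 = 108 → 08 6c.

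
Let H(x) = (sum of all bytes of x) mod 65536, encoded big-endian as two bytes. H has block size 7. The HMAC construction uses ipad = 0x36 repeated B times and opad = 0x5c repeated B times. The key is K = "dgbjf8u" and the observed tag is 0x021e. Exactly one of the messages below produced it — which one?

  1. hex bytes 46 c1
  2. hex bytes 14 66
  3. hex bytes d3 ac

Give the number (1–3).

Key "dgbjf8u" = 64 67 62 6a 66 38 75 is exactly B = 7 bytes: K' = 64 67 62 6a 66 38 75.
K' ⊕ ipad = 52 51 54 5c 50 0e 43; K' ⊕ opad = 38 3b 3e 36 3a 64 29.
m1: inner = H(52 51 54 5c 50 0e 43 46 c1) = 02 fb; tag = H(38 3b 3e 36 3a 64 29 02 fb) = 02ab
m2: inner = H(52 51 54 5c 50 0e 43 14 66) = 02 6e; tag = H(38 3b 3e 36 3a 64 29 02 6e) = 021e ← matches
m3: inner = H(52 51 54 5c 50 0e 43 d3 ac) = 03 73; tag = H(38 3b 3e 36 3a 64 29 03 73) = 0224

2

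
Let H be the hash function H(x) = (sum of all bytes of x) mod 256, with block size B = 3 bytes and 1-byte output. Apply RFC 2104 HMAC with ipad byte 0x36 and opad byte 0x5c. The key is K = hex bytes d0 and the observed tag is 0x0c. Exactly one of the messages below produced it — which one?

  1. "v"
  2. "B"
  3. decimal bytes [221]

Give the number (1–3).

1

Key hex bytes d0 is 1 byte ≤ B = 3; zero-pad to 3 bytes: K' = d0 00 00.
K' ⊕ ipad = e6 36 36; K' ⊕ opad = 8c 5c 5c.
m1: inner = H(e6 36 36 76) = c8; tag = H(8c 5c 5c c8) = 0c ← matches
m2: inner = H(e6 36 36 42) = 94; tag = H(8c 5c 5c 94) = d8
m3: inner = H(e6 36 36 dd) = 2f; tag = H(8c 5c 5c 2f) = 73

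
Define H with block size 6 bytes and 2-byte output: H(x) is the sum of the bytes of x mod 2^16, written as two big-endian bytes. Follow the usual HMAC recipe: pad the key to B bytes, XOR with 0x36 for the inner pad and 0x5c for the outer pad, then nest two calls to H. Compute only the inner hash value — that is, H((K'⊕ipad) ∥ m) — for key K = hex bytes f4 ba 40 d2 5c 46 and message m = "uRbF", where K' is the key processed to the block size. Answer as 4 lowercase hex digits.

Key hex bytes f4 ba 40 d2 5c 46 is exactly B = 6 bytes: K' = f4 ba 40 d2 5c 46.
K' ⊕ ipad = c2 8c 76 e4 6a 70.
Inner input = c2 8c 76 e4 6a 70 ∥ 75 52 62 46.
Inner hash: sum = 194+140+118+228+106+112+117+82+98+70 = 1265 → 04 f1.

04f1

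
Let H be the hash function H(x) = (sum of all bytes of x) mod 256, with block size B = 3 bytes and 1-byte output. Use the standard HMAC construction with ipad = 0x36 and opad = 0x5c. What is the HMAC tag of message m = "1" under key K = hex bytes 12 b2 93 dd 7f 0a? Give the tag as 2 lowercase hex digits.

c1

Key hex bytes 12 b2 93 dd 7f 0a is 6 bytes > B = 3, so hash it first: H(key) = bd, then zero-pad to 3 bytes: K' = bd 00 00.
K' ⊕ ipad = 8b 36 36.  K' ⊕ opad = e1 5c 5c.
Inner input = (K'⊕ipad) ∥ m = 8b 36 36 ∥ 31.
Inner hash: sum = 139+54+54+49 = 296; mod 256 = 40 → 28.
Outer input = (K'⊕opad) ∥ inner = e1 5c 5c ∥ 28.
Outer hash (tag): sum = 225+92+92+40 = 449; mod 256 = 193 → c1.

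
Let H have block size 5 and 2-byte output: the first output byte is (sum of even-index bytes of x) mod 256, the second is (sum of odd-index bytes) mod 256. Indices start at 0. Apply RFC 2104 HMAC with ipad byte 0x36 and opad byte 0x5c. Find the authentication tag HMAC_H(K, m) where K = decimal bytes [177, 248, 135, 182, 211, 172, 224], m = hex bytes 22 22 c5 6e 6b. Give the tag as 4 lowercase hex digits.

633b

Key decimal bytes [177, 248, 135, 182, 211, 172, 224] = b1 f8 87 b6 d3 ac e0 is 7 bytes > B = 5, so hash it first: H(key) = eb 5a, then zero-pad to 5 bytes: K' = eb 5a 00 00 00.
K' ⊕ ipad = dd 6c 36 36 36.  K' ⊕ opad = b7 06 5c 5c 5c.
Inner input = (K'⊕ipad) ∥ m = dd 6c 36 36 36 ∥ 22 22 c5 6e 6b.
Inner hash: even-index sum = 473 mod 256 = 217; odd-index sum = 500 mod 256 = 244 → d9 f4.
Outer input = (K'⊕opad) ∥ inner = b7 06 5c 5c 5c ∥ d9 f4.
Outer hash (tag): even-index sum = 611 mod 256 = 99; odd-index sum = 315 mod 256 = 59 → 63 3b.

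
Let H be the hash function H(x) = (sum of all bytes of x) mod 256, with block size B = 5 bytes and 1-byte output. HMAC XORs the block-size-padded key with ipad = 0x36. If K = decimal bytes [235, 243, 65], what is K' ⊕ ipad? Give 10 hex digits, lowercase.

Key decimal bytes [235, 243, 65] = eb f3 41 is 3 bytes ≤ B = 5; zero-pad to 5 bytes: K' = eb f3 41 00 00.
XOR each byte with 0x36: eb⊕36=dd, f3⊕36=c5, 41⊕36=77, 00⊕36=36, 00⊕36=36.

ddc5773636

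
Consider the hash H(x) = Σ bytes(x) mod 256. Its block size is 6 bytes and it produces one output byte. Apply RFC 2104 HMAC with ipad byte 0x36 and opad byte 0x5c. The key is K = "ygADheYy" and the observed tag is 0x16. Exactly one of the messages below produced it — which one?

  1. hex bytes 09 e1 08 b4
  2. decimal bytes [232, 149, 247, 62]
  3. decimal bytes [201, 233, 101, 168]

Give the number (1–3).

2

Key "ygADheYy" = 79 67 41 44 68 65 59 79 is 8 bytes > B = 6, so hash it first: H(key) = 04, then zero-pad to 6 bytes: K' = 04 00 00 00 00 00.
K' ⊕ ipad = 32 36 36 36 36 36; K' ⊕ opad = 58 5c 5c 5c 5c 5c.
m1: inner = H(32 36 36 36 36 36 09 e1 08 b4) = e6; tag = H(58 5c 5c 5c 5c 5c e6) = 0a
m2: inner = H(32 36 36 36 36 36 e8 95 f7 3e) = f2; tag = H(58 5c 5c 5c 5c 5c f2) = 16 ← matches
m3: inner = H(32 36 36 36 36 36 c9 e9 65 a8) = ff; tag = H(58 5c 5c 5c 5c 5c ff) = 23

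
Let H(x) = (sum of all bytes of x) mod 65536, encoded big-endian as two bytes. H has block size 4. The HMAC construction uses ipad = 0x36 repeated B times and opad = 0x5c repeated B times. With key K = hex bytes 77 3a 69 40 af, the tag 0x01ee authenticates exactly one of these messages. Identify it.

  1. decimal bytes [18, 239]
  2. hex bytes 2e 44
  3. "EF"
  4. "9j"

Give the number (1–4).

Key hex bytes 77 3a 69 40 af is 5 bytes > B = 4, so hash it first: H(key) = 02 09, then zero-pad to 4 bytes: K' = 02 09 00 00.
K' ⊕ ipad = 34 3f 36 36; K' ⊕ opad = 5e 55 5c 5c.
m1: inner = H(34 3f 36 36 12 ef) = 01 e0; tag = H(5e 55 5c 5c 01 e0) = 024c
m2: inner = H(34 3f 36 36 2e 44) = 01 51; tag = H(5e 55 5c 5c 01 51) = 01bd
m3: inner = H(34 3f 36 36 45 46) = 01 6a; tag = H(5e 55 5c 5c 01 6a) = 01d6
m4: inner = H(34 3f 36 36 39 6a) = 01 82; tag = H(5e 55 5c 5c 01 82) = 01ee ← matches

4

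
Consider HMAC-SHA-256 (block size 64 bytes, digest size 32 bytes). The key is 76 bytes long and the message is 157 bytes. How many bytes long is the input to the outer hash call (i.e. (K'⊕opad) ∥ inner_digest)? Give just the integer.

96

Key is 76 > 64 bytes, so it is hashed to 32 bytes then zero-padded to 64: |K'| = 64.
Outer input = (K'⊕opad) ∥ H(inner) → 64 + 32 = 96 bytes.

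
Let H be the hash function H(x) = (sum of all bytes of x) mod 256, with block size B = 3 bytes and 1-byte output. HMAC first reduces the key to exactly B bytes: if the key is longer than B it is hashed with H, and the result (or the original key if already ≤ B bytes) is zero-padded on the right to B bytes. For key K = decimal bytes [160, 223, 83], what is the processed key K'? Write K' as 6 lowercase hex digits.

a0df53

Key decimal bytes [160, 223, 83] = a0 df 53 is exactly B = 3 bytes: K' = a0 df 53.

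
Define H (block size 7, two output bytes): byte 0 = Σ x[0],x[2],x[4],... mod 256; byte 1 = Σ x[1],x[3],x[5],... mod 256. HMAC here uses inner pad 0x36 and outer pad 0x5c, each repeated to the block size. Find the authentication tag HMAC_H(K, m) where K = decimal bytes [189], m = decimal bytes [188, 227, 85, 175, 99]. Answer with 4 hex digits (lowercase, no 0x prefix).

Key decimal bytes [189] = bd is 1 byte ≤ B = 7; zero-pad to 7 bytes: K' = bd 00 00 00 00 00 00.
K' ⊕ ipad = 8b 36 36 36 36 36 36.  K' ⊕ opad = e1 5c 5c 5c 5c 5c 5c.
Inner input = (K'⊕ipad) ∥ m = 8b 36 36 36 36 36 36 ∥ bc e3 55 af 63.
Inner hash: even-index sum = 703 mod 256 = 191; odd-index sum = 534 mod 256 = 22 → bf 16.
Outer input = (K'⊕opad) ∥ inner = e1 5c 5c 5c 5c 5c 5c ∥ bf 16.
Outer hash (tag): even-index sum = 523 mod 256 = 11; odd-index sum = 467 mod 256 = 211 → 0b d3.

0bd3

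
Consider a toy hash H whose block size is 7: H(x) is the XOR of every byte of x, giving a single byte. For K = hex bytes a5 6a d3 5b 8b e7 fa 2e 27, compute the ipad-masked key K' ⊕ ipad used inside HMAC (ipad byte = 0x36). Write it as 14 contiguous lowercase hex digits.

Key hex bytes a5 6a d3 5b 8b e7 fa 2e 27 is 9 bytes > B = 7, so hash it first: H(key) = d8, then zero-pad to 7 bytes: K' = d8 00 00 00 00 00 00.
XOR each byte with 0x36: d8⊕36=ee, 00⊕36=36, 00⊕36=36, 00⊕36=36, 00⊕36=36, 00⊕36=36, 00⊕36=36.

ee363636363636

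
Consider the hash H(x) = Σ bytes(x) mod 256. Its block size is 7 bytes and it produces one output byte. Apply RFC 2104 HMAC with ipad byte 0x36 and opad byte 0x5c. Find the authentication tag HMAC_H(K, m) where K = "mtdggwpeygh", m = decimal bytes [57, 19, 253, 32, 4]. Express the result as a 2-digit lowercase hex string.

65

Key "mtdggwpeygh" = 6d 74 64 67 67 77 70 65 79 67 68 is 11 bytes > B = 7, so hash it first: H(key) = a7, then zero-pad to 7 bytes: K' = a7 00 00 00 00 00 00.
K' ⊕ ipad = 91 36 36 36 36 36 36.  K' ⊕ opad = fb 5c 5c 5c 5c 5c 5c.
Inner input = (K'⊕ipad) ∥ m = 91 36 36 36 36 36 36 ∥ 39 13 fd 20 04.
Inner hash: sum = 145+54+54+54+54+54+54+57+19+253+32+4 = 834; mod 256 = 66 → 42.
Outer input = (K'⊕opad) ∥ inner = fb 5c 5c 5c 5c 5c 5c ∥ 42.
Outer hash (tag): sum = 251+92+92+92+92+92+92+66 = 869; mod 256 = 101 → 65.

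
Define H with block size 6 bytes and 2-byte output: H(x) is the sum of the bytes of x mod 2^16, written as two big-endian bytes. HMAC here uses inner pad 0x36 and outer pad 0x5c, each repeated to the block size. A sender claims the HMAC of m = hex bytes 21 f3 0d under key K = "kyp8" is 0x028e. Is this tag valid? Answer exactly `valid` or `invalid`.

invalid

Key "kyp8" = 6b 79 70 38 is 4 bytes ≤ B = 6; zero-pad to 6 bytes: K' = 6b 79 70 38 00 00.
K' ⊕ ipad = 5d 4f 46 0e 36 36; K' ⊕ opad = 37 25 2c 64 5c 5c.
Inner hash: sum = 93+79+70+14+54+54+33+243+13 = 653 → 02 8d.
Outer hash (recomputed tag): sum = 55+37+44+100+92+92+2+141 = 563 → 02 33.
Recomputed tag = 0233; claimed = 028e → mismatch.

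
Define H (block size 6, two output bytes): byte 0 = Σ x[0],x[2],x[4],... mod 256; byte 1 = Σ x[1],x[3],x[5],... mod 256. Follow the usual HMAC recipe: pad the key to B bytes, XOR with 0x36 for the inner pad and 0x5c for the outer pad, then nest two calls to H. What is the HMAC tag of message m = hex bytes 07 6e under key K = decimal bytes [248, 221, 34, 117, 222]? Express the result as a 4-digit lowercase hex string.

Key decimal bytes [248, 221, 34, 117, 222] = f8 dd 22 75 de is 5 bytes ≤ B = 6; zero-pad to 6 bytes: K' = f8 dd 22 75 de 00.
K' ⊕ ipad = ce eb 14 43 e8 36.  K' ⊕ opad = a4 81 7e 29 82 5c.
Inner input = (K'⊕ipad) ∥ m = ce eb 14 43 e8 36 ∥ 07 6e.
Inner hash: even-index sum = 465 mod 256 = 209; odd-index sum = 466 mod 256 = 210 → d1 d2.
Outer input = (K'⊕opad) ∥ inner = a4 81 7e 29 82 5c ∥ d1 d2.
Outer hash (tag): even-index sum = 629 mod 256 = 117; odd-index sum = 472 mod 256 = 216 → 75 d8.

75d8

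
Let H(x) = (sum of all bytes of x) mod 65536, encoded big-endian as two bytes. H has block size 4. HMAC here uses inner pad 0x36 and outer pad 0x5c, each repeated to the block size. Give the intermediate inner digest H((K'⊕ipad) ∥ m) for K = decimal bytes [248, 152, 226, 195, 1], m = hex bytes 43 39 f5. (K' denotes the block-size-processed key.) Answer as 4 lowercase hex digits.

Key decimal bytes [248, 152, 226, 195, 1] = f8 98 e2 c3 01 is 5 bytes > B = 4, so hash it first: H(key) = 03 36, then zero-pad to 4 bytes: K' = 03 36 00 00.
K' ⊕ ipad = 35 00 36 36.
Inner input = 35 00 36 36 ∥ 43 39 f5.
Inner hash: sum = 53+0+54+54+67+57+245 = 530 → 02 12.

0212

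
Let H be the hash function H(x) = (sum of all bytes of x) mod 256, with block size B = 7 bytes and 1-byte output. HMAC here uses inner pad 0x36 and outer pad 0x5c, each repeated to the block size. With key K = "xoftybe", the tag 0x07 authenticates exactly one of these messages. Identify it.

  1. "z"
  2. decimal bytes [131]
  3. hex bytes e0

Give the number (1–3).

2

Key "xoftybe" = 78 6f 66 74 79 62 65 is exactly B = 7 bytes: K' = 78 6f 66 74 79 62 65.
K' ⊕ ipad = 4e 59 50 42 4f 54 53; K' ⊕ opad = 24 33 3a 28 25 3e 39.
m1: inner = H(4e 59 50 42 4f 54 53 7a) = a9; tag = H(24 33 3a 28 25 3e 39 a9) = fe
m2: inner = H(4e 59 50 42 4f 54 53 83) = b2; tag = H(24 33 3a 28 25 3e 39 b2) = 07 ← matches
m3: inner = H(4e 59 50 42 4f 54 53 e0) = 0f; tag = H(24 33 3a 28 25 3e 39 0f) = 64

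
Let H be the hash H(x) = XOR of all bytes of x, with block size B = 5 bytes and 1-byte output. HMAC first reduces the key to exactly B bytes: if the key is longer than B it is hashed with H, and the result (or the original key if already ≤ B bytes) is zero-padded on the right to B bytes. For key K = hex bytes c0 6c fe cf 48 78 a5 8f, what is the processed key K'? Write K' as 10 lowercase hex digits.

|K| = 8 > B = 5, so first hash the key.
H(K): XOR c0⊕6c⊕fe⊕cf⊕48⊕78⊕a5⊕8f = 87.
Zero-pad H(K) = 87 to 5 bytes: K' = 87 00 00 00 00.

8700000000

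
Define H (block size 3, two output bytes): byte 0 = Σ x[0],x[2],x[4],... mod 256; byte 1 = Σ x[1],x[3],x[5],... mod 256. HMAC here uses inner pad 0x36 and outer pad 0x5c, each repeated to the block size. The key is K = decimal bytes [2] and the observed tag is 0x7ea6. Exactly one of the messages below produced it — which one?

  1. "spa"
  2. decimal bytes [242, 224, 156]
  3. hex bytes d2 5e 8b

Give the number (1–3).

2

Key decimal bytes [2] = 02 is 1 byte ≤ B = 3; zero-pad to 3 bytes: K' = 02 00 00.
K' ⊕ ipad = 34 36 36; K' ⊕ opad = 5e 5c 5c.
m1: inner = H(34 36 36 73 70 61) = da 0a; tag = H(5e 5c 5c da 0a) = c436
m2: inner = H(34 36 36 f2 e0 9c) = 4a c4; tag = H(5e 5c 5c 4a c4) = 7ea6 ← matches
m3: inner = H(34 36 36 d2 5e 8b) = c8 93; tag = H(5e 5c 5c c8 93) = 4d24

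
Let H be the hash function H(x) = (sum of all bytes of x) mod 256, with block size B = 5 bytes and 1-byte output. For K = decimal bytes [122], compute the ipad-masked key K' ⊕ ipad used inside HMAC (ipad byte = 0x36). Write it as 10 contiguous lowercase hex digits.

Key decimal bytes [122] = 7a is 1 byte ≤ B = 5; zero-pad to 5 bytes: K' = 7a 00 00 00 00.
XOR each byte with 0x36: 7a⊕36=4c, 00⊕36=36, 00⊕36=36, 00⊕36=36, 00⊕36=36.

4c36363636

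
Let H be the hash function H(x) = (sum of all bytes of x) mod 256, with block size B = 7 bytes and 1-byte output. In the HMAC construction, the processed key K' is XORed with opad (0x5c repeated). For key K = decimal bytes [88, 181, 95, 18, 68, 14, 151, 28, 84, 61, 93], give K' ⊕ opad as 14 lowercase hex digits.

2d5c5c5c5c5c5c

Key decimal bytes [88, 181, 95, 18, 68, 14, 151, 28, 84, 61, 93] = 58 b5 5f 12 44 0e 97 1c 54 3d 5d is 11 bytes > B = 7, so hash it first: H(key) = 71, then zero-pad to 7 bytes: K' = 71 00 00 00 00 00 00.
XOR each byte with 0x5c: 71⊕5c=2d, 00⊕5c=5c, 00⊕5c=5c, 00⊕5c=5c, 00⊕5c=5c, 00⊕5c=5c, 00⊕5c=5c.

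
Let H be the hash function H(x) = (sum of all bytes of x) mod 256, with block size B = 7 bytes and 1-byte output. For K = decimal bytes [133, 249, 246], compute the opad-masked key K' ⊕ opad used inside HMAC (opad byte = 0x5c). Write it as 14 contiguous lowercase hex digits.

Key decimal bytes [133, 249, 246] = 85 f9 f6 is 3 bytes ≤ B = 7; zero-pad to 7 bytes: K' = 85 f9 f6 00 00 00 00.
XOR each byte with 0x5c: 85⊕5c=d9, f9⊕5c=a5, f6⊕5c=aa, 00⊕5c=5c, 00⊕5c=5c, 00⊕5c=5c, 00⊕5c=5c.

d9a5aa5c5c5c5c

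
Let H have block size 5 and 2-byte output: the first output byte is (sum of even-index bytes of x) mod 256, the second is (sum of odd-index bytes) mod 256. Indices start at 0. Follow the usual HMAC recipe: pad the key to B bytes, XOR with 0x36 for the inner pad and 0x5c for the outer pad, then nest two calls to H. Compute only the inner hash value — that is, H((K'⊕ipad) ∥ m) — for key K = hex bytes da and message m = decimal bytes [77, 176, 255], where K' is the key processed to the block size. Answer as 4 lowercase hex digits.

08b8

Key hex bytes da is 1 byte ≤ B = 5; zero-pad to 5 bytes: K' = da 00 00 00 00.
K' ⊕ ipad = ec 36 36 36 36.
Inner input = ec 36 36 36 36 ∥ 4d b0 ff.
Inner hash: even-index sum = 520 mod 256 = 8; odd-index sum = 440 mod 256 = 184 → 08 b8.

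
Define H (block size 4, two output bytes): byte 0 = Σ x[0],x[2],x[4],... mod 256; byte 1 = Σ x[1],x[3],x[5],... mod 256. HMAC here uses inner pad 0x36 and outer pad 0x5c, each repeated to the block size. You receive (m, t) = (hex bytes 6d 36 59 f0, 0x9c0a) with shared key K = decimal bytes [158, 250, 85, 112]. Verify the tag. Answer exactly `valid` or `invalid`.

valid

Key decimal bytes [158, 250, 85, 112] = 9e fa 55 70 is exactly B = 4 bytes: K' = 9e fa 55 70.
K' ⊕ ipad = a8 cc 63 46; K' ⊕ opad = c2 a6 09 2c.
Inner hash: even-index sum = 465 mod 256 = 209; odd-index sum = 568 mod 256 = 56 → d1 38.
Outer hash (recomputed tag): even-index sum = 412 mod 256 = 156; odd-index sum = 266 mod 256 = 10 → 9c 0a.
Recomputed tag = 9c0a; claimed = 9c0a → match.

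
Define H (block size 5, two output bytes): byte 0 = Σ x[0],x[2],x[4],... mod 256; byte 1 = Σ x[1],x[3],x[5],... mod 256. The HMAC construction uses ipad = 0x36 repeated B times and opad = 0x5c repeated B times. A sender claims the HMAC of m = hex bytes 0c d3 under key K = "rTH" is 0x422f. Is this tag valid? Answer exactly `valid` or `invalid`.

valid

Key "rTH" = 72 54 48 is 3 bytes ≤ B = 5; zero-pad to 5 bytes: K' = 72 54 48 00 00.
K' ⊕ ipad = 44 62 7e 36 36; K' ⊕ opad = 2e 08 14 5c 5c.
Inner hash: even-index sum = 459 mod 256 = 203; odd-index sum = 164 mod 256 = 164 → cb a4.
Outer hash (recomputed tag): even-index sum = 322 mod 256 = 66; odd-index sum = 303 mod 256 = 47 → 42 2f.
Recomputed tag = 422f; claimed = 422f → match.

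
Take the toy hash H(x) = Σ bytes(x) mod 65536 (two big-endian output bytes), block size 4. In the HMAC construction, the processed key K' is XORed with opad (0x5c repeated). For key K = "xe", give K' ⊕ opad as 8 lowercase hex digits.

24395c5c

Key "xe" = 78 65 is 2 bytes ≤ B = 4; zero-pad to 4 bytes: K' = 78 65 00 00.
XOR each byte with 0x5c: 78⊕5c=24, 65⊕5c=39, 00⊕5c=5c, 00⊕5c=5c.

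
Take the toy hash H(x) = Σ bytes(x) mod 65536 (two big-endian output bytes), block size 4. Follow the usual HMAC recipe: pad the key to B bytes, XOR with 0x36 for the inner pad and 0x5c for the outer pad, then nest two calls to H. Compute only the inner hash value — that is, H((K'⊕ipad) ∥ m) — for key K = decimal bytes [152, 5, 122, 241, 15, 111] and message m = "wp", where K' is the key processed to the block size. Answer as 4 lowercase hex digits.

Key decimal bytes [152, 5, 122, 241, 15, 111] = 98 05 7a f1 0f 6f is 6 bytes > B = 4, so hash it first: H(key) = 02 86, then zero-pad to 4 bytes: K' = 02 86 00 00.
K' ⊕ ipad = 34 b0 36 36.
Inner input = 34 b0 36 36 ∥ 77 70.
Inner hash: sum = 52+176+54+54+119+112 = 567 → 02 37.

0237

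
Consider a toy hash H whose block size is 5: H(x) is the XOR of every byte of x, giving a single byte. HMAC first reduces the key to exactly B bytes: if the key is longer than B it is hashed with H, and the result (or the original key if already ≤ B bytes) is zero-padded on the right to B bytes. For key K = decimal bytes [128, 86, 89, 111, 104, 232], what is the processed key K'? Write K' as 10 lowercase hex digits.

|K| = 6 > B = 5, so first hash the key.
H(K): XOR 80⊕56⊕59⊕6f⊕68⊕e8 = 60.
Zero-pad H(K) = 60 to 5 bytes: K' = 60 00 00 00 00.

6000000000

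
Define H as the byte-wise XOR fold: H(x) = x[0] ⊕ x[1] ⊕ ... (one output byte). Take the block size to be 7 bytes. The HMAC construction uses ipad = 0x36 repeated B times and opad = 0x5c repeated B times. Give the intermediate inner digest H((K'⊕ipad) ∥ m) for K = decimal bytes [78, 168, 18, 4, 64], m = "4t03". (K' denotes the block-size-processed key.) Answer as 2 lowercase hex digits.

c5

Key decimal bytes [78, 168, 18, 4, 64] = 4e a8 12 04 40 is 5 bytes ≤ B = 7; zero-pad to 7 bytes: K' = 4e a8 12 04 40 00 00.
K' ⊕ ipad = 78 9e 24 32 76 36 36.
Inner input = 78 9e 24 32 76 36 36 ∥ 34 74 30 33.
Inner hash: XOR 78⊕9e⊕24⊕32⊕76⊕36⊕36⊕34⊕74⊕30⊕33 = c5.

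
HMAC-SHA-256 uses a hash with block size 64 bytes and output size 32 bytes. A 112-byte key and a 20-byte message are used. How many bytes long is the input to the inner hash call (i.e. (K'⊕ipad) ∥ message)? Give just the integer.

84

Key is 112 > 64 bytes, so it is hashed to 32 bytes then zero-padded to 64: |K'| = 64.
Inner input = (K'⊕ipad) ∥ m → 64 + 20 = 84 bytes.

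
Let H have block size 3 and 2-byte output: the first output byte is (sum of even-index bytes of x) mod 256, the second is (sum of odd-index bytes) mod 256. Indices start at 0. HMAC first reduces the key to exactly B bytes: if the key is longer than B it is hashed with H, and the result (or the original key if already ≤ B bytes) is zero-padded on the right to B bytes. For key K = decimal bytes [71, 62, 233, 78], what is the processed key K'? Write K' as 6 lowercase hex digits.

308c00

|K| = 4 > B = 3, so first hash the key.
H(K): even-index sum = 304 mod 256 = 48; odd-index sum = 140 mod 256 = 140 → 30 8c.
Zero-pad H(K) = 30 8c to 3 bytes: K' = 30 8c 00.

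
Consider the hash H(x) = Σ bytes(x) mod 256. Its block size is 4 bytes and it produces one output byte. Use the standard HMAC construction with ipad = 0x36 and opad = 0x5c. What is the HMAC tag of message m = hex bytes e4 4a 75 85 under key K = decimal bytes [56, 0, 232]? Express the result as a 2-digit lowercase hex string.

50

Key decimal bytes [56, 0, 232] = 38 00 e8 is 3 bytes ≤ B = 4; zero-pad to 4 bytes: K' = 38 00 e8 00.
K' ⊕ ipad = 0e 36 de 36.  K' ⊕ opad = 64 5c b4 5c.
Inner input = (K'⊕ipad) ∥ m = 0e 36 de 36 ∥ e4 4a 75 85.
Inner hash: sum = 14+54+222+54+228+74+117+133 = 896; mod 256 = 128 → 80.
Outer input = (K'⊕opad) ∥ inner = 64 5c b4 5c ∥ 80.
Outer hash (tag): sum = 100+92+180+92+128 = 592; mod 256 = 80 → 50.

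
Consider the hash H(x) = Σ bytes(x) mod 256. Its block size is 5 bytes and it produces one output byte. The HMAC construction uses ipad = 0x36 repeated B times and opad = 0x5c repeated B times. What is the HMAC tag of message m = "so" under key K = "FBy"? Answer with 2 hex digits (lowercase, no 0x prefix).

Key "FBy" = 46 42 79 is 3 bytes ≤ B = 5; zero-pad to 5 bytes: K' = 46 42 79 00 00.
K' ⊕ ipad = 70 74 4f 36 36.  K' ⊕ opad = 1a 1e 25 5c 5c.
Inner input = (K'⊕ipad) ∥ m = 70 74 4f 36 36 ∥ 73 6f.
Inner hash: sum = 112+116+79+54+54+115+111 = 641; mod 256 = 129 → 81.
Outer input = (K'⊕opad) ∥ inner = 1a 1e 25 5c 5c ∥ 81.
Outer hash (tag): sum = 26+30+37+92+92+129 = 406; mod 256 = 150 → 96.

96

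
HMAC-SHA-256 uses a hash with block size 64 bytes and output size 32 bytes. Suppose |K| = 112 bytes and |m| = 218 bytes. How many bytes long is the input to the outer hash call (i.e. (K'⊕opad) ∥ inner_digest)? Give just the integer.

96

Key is 112 > 64 bytes, so it is hashed to 32 bytes then zero-padded to 64: |K'| = 64.
Outer input = (K'⊕opad) ∥ H(inner) → 64 + 32 = 96 bytes.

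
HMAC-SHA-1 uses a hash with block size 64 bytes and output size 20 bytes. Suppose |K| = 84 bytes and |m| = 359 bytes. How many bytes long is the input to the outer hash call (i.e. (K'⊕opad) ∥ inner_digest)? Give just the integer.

84

Key is 84 > 64 bytes, so it is hashed to 20 bytes then zero-padded to 64: |K'| = 64.
Outer input = (K'⊕opad) ∥ H(inner) → 64 + 20 = 84 bytes.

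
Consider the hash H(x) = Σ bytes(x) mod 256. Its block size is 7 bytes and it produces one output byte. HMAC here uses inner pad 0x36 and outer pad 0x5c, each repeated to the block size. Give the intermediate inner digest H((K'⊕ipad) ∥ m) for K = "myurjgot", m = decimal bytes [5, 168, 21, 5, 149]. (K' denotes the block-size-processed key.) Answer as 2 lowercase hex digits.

57

Key "myurjgot" = 6d 79 75 72 6a 67 6f 74 is 8 bytes > B = 7, so hash it first: H(key) = 81, then zero-pad to 7 bytes: K' = 81 00 00 00 00 00 00.
K' ⊕ ipad = b7 36 36 36 36 36 36.
Inner input = b7 36 36 36 36 36 36 ∥ 05 a8 15 05 95.
Inner hash: sum = 183+54+54+54+54+54+54+5+168+21+5+149 = 855; mod 256 = 87 → 57.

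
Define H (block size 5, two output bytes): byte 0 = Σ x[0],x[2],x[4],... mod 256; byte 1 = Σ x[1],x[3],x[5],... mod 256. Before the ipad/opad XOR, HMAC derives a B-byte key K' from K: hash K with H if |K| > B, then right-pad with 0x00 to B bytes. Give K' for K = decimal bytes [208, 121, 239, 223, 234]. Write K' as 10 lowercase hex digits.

Key decimal bytes [208, 121, 239, 223, 234] = d0 79 ef df ea is exactly B = 5 bytes: K' = d0 79 ef df ea.

d079efdfea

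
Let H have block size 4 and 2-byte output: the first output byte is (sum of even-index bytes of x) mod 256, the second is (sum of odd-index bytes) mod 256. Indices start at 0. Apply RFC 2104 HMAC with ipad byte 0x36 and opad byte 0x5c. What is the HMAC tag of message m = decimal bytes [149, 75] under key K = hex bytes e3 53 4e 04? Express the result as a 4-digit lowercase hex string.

b349

Key hex bytes e3 53 4e 04 is exactly B = 4 bytes: K' = e3 53 4e 04.
K' ⊕ ipad = d5 65 78 32.  K' ⊕ opad = bf 0f 12 58.
Inner input = (K'⊕ipad) ∥ m = d5 65 78 32 ∥ 95 4b.
Inner hash: even-index sum = 482 mod 256 = 226; odd-index sum = 226 mod 256 = 226 → e2 e2.
Outer input = (K'⊕opad) ∥ inner = bf 0f 12 58 ∥ e2 e2.
Outer hash (tag): even-index sum = 435 mod 256 = 179; odd-index sum = 329 mod 256 = 73 → b3 49.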